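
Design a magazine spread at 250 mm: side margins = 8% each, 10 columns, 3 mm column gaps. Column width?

18.3 mm

250 × (1 − 2·8%) = 250 × 84% = 210 mm for the columns.
210 − 9·3 = 183; ÷10 gives c = 18.3 mm.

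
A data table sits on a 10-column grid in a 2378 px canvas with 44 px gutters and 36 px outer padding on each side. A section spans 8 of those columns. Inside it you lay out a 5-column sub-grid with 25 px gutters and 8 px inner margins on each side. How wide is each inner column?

Inside the margins: 2378 − 72 = 2306 px.
2306 − 9·44 = 1910; ÷10 gives c = 191 px.
8 columns plus 7 gutters: 1528 + 308 = 1836 px.
Inner content = 1836 − 2·8 = 1820 px.
Subtracting 4 gutters of 25 leaves 1720 for 5 columns, so d = 344 px.

344 px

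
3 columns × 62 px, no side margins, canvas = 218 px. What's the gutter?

3 columns take 3·62 = 186 px; remaining 32 splits into 2 gutters.
g = 32 / 2 = 16 px.

16 px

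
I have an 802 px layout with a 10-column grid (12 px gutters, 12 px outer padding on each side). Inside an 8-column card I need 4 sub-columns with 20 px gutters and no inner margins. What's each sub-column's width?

140 px

Outer content = 802 − 2·12 = 778 px.
10 columns + 9 gutters: 10c + 9·12 = 778.
10c = 778 − 108 = 670, so c = 67 px.
Span of 8: 8·67 + 7·12 = 536 + 84 = 620 px.
4 columns + 3 gutters: 4d + 3·20 = 620.
4d = 620 − 60 = 560, so d = 140 px.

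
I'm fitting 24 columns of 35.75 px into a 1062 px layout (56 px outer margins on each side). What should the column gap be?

Inside the margins: 1062 − 112 = 950 px.
24·35.75 + 23g = 950 → 23g = 92 → g = 4 px.

4 px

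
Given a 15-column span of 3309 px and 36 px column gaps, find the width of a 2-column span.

410 px

3309 − 14·36 = 2805; ÷15 gives c = 187 px.
2-column span = 2·187 + 1·36 = 410 px.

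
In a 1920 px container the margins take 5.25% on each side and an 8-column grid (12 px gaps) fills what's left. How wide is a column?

204.3 px

Margins: 5.25% × 1920 = 100.8 px each, so content = 1920 − 201.6 = 1718.4 px.
8c + 7·12 = 1718.4 → 8c = 1634.4 → c = 204.3 px.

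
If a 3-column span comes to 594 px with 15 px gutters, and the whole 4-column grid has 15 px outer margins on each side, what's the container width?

827 px

3c + 2·15 = 594 → 3c = 564 → c = 188 px.
Container = 2·15 + 4·188 + 3·15 = 30 + 752 + 45 = 827 px.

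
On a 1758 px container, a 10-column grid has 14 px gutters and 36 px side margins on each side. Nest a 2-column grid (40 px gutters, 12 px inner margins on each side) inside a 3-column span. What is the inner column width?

Take off 72 px of margins, leaving 1686 px.
Subtracting 9 gutters of 14 leaves 1560 for 10 columns, so c = 156 px.
Span of 3: 3·156 + 2·14 = 468 + 28 = 496 px.
Inner content = 496 − 2·12 = 472 px.
Subtracting 1 gutter of 40 leaves 432 for 2 columns, so d = 216 px.

216 px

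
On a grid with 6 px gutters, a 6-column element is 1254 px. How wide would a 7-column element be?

1464 px

6 columns + 5 gutters: 6c + 5·6 = 1254.
6c = 1254 − 30 = 1224, so c = 204 px.
Span of 7: 7·204 + 6·6 = 1428 + 36 = 1464 px.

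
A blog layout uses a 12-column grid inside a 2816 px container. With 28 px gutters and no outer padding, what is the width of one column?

2816 − 11·28 = 2508; ÷12 gives c = 209 px.

209 px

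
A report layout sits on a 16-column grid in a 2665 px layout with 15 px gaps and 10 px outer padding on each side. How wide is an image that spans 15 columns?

2478.75 px

Take off 20 px of margins, leaving 2645 px.
Subtracting 15 gaps of 15 leaves 2420 for 16 columns, so c = 151.25 px.
Span of 15: 15·151.25 + 14·15 = 2268.75 + 210 = 2478.75 px.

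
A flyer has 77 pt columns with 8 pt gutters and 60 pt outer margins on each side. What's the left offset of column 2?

145 pt

Each column+gutter stride is 85 pt; 1 of them past the 60 pt margin is 60 + 85 = 145 pt.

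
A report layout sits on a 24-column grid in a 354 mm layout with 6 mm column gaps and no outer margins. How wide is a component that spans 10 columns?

24c + 23·6 = 354 → 24c = 216 → c = 9 mm.
10 columns plus 9 column gaps: 90 + 54 = 144 mm.

144 mm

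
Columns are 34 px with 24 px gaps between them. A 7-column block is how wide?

382 px

7-column span = 7·34 + 6·24 = 382 px.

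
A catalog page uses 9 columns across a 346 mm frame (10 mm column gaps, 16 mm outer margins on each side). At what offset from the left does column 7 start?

Take off 32 mm of margins, leaving 314 mm.
9c + 8·10 = 314 → 9c = 234 → c = 26 mm.
Each column+gutter stride is 36 mm; 6 of them past the 16 mm margin is 16 + 216 = 232 mm.

232 mm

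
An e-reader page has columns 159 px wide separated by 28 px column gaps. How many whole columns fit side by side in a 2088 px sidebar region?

11 columns

Each extra column adds 159 + 28 = 187 px.
(2088 + 28) / 187 = 11.32, so 11 columns fit.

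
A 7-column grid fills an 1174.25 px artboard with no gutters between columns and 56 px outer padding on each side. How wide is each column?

151.75 px

Content width = 1174.25 − 2·56 = 1062.25 px.
With no gutters, each column is 1062.25/7 = 151.75 px.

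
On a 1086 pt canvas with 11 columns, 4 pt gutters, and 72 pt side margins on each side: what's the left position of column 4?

330 pt

Inside the margins: 1086 − 144 = 942 pt.
11 columns + 10 gutters: 11c + 10·4 = 942.
11c = 942 − 40 = 902, so c = 82 pt.
Before column 4: the margin + 3 columns + 3 gutters.
Offset = 72 + 3·(82 + 4) = 72 + 258 = 330 pt.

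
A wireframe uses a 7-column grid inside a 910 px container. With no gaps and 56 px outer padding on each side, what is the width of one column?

Inside the margins: 910 − 112 = 798 px.
With no gaps, each column is 798/7 = 114 px.

114 px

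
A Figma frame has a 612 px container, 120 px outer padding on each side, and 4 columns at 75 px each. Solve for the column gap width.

24 px

Inside the margins: 612 − 240 = 372 px.
Columns use 300 px, leaving 72 px across 3 column gaps = 24 px each.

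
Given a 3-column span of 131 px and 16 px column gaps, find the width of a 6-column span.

131 − 2·16 = 99; ÷3 gives c = 33 px.
6 columns plus 5 column gaps: 198 + 80 = 278 px.

278 px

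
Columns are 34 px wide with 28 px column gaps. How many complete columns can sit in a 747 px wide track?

Each extra column adds 34 + 28 = 62 px.
(747 + 28) / 62 = 12.50, so 12 columns fit.

12 columns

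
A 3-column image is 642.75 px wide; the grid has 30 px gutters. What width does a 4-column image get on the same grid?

3 columns + 2 gutters: 3c + 2·30 = 642.75.
3c = 642.75 − 60 = 582.75, so c = 194.25 px.
4-column span = 4·194.25 + 3·30 = 867 px.

867 px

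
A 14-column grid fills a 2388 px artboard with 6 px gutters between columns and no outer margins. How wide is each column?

2388 − 13·6 = 2310; ÷14 gives c = 165 px.

165 px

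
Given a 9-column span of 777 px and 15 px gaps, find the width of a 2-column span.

777 − 8·15 = 657; ÷9 gives c = 73 px.
2-column span = 2·73 + 1·15 = 161 px.

161 px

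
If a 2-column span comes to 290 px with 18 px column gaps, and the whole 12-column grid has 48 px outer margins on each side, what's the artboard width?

1926 px

Subtracting 1 column gap of 18 leaves 272 for 2 columns, so c = 136 px.
Artboard = 2·48 + 12·136 + 11·18 = 96 + 1632 + 198 = 1926 px.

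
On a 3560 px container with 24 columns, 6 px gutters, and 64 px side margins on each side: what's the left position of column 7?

Take off 128 px of margins, leaving 3432 px.
3432 − 23·6 = 3294; ÷24 gives c = 137.25 px.
Column 7 starts at margin + 6·(column + gutter) = 64 + 6·143.25 = 923.5 px.

923.5 px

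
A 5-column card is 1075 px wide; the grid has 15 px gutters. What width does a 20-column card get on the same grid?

5 columns + 4 gutters: 5c + 4·15 = 1075.
5c = 1075 − 60 = 1015, so c = 203 px.
20 columns plus 19 gutters: 4060 + 285 = 4345 px.

4345 px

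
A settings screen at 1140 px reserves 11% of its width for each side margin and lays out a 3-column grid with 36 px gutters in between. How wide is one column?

Margins: 11% × 1140 = 125.4 px each, so content = 1140 − 250.8 = 889.2 px.
889.2 − 2·36 = 817.2; ÷3 gives c = 272.4 px.

272.4 px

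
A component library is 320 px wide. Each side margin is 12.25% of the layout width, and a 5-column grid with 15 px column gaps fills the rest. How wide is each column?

320 × (1 − 2·12.25%) = 320 × 75.5% = 241.6 px for the columns.
241.6 − 4·15 = 181.6; ÷5 gives c = 36.32 px.

36.32 px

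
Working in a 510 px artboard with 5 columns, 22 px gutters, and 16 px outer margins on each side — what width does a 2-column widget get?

178 px

Inside the margins: 510 − 32 = 478 px.
478 − 4·22 = 390; ÷5 gives c = 78 px.
2-column span = 2·78 + 1·22 = 178 px.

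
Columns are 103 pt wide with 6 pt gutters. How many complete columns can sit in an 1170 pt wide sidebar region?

10 columns: 10·103 + 9·6 = 1084 pt ≤ 1170.
11 columns: 1193 pt > 1170. So 10.

10 columns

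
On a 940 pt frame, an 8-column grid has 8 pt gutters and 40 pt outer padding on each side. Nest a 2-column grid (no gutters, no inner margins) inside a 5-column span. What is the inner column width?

Take off 80 pt of margins, leaving 860 pt.
8c + 7·8 = 860 → 8c = 804 → c = 100.5 pt.
5 columns plus 4 gutters: 502.5 + 32 = 534.5 pt.
With no gutters, each column is 534.5/2 = 267.25 pt.

267.25 pt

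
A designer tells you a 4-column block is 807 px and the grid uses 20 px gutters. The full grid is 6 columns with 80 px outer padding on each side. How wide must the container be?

807 − 3·20 = 747; ÷4 gives c = 186.75 px.
Total width: 2·80 + 6·186.75 + 5·20 = 1380.5 px.

1380.5 px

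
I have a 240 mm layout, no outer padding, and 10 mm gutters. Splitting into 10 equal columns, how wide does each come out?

Subtracting 9 gutters of 10 leaves 150 for 10 columns, so c = 15 mm.

15 mm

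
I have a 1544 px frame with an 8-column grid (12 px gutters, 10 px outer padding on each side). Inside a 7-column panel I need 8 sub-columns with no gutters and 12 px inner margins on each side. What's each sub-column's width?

Inside the margins: 1544 − 20 = 1524 px.
8c + 7·12 = 1524 → 8c = 1440 → c = 180 px.
7-column span = 7·180 + 6·12 = 1332 px.
Inner content = 1332 − 2·12 = 1308 px.
With no gutters, each column is 1308/8 = 163.5 px.

163.5 px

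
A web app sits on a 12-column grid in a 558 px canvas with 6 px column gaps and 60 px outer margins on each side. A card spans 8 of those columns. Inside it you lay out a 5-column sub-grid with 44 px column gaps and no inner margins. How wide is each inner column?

Take off 120 px of margins, leaving 438 px.
438 − 11·6 = 372; ÷12 gives c = 31 px.
8 columns plus 7 column gaps: 248 + 42 = 290 px.
290 − 4·44 = 114; ÷5 gives d = 22.8 px.

22.8 px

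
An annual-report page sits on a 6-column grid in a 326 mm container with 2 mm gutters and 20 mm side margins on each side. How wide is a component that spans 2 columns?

94 mm

Inside the margins: 326 − 40 = 286 mm.
286 − 5·2 = 276; ÷6 gives c = 46 mm.
Span of 2: 2·46 + 1·2 = 92 + 2 = 94 mm.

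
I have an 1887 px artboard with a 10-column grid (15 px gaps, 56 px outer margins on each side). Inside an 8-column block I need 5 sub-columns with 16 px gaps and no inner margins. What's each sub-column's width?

Inside the margins: 1887 − 112 = 1775 px.
10 columns + 9 gaps: 10c + 9·15 = 1775.
10c = 1775 − 135 = 1640, so c = 164 px.
8 columns plus 7 gaps: 1312 + 105 = 1417 px.
5 columns + 4 gaps: 5d + 4·16 = 1417.
5d = 1417 − 64 = 1353, so d = 270.6 px.

270.6 px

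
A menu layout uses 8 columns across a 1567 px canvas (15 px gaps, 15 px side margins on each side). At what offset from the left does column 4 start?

Subtract both margins: 1567 − 2·15 = 1537 px.
Subtracting 7 gaps of 15 leaves 1432 for 8 columns, so c = 179 px.
Column 4 starts at margin + 3·(column + gutter) = 15 + 3·194 = 597 px.

597 px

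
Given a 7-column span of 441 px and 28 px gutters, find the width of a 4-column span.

240 px

7c + 6·28 = 441 → 7c = 273 → c = 39 px.
Span of 4: 4·39 + 3·28 = 156 + 84 = 240 px.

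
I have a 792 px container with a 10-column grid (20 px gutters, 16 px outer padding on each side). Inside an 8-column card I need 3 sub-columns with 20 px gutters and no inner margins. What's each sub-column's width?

188 px

Take off 32 px of margins, leaving 760 px.
Subtracting 9 gutters of 20 leaves 580 for 10 columns, so c = 58 px.
Span of 8: 8·58 + 7·20 = 464 + 140 = 604 px.
Subtracting 2 gutters of 20 leaves 564 for 3 columns, so d = 188 px.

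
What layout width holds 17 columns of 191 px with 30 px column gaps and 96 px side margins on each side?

Total width: 2·96 + 17·191 + 16·30 = 3919 px.

3919 px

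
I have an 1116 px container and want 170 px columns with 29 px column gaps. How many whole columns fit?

k columns need k·170 + (k−1)·29 = k·199 − 29.
k·199 − 29 ≤ 1116 → k ≤ 1145 / 199 ≈ 5.75, so k = 5.

5 columns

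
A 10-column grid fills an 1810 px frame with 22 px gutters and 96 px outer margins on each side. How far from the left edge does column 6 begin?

916 px

Take off 192 px of margins, leaving 1618 px.
10 columns + 9 gutters: 10c + 9·22 = 1618.
10c = 1618 − 198 = 1420, so c = 142 px.
Before column 6: the margin + 5 columns + 5 gutters.
Offset = 96 + 5·(142 + 22) = 96 + 820 = 916 px.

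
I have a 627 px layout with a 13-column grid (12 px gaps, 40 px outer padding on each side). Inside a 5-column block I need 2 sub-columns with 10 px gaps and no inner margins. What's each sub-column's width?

96.5 px

Subtract both margins: 627 − 2·40 = 547 px.
547 − 12·12 = 403; ÷13 gives c = 31 px.
Span of 5: 5·31 + 4·12 = 155 + 48 = 203 px.
2 columns + 1 gap: 2d + 1·10 = 203.
2d = 203 − 10 = 193, so d = 96.5 px.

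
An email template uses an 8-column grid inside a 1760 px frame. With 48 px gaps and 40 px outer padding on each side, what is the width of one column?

168 px

Subtract both margins: 1760 − 2·40 = 1680 px.
8c + 7·48 = 1680 → 8c = 1344 → c = 168 px.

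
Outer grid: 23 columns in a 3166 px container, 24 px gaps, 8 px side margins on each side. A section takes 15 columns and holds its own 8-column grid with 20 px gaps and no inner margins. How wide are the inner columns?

238.25 px

Subtract both margins: 3166 − 2·8 = 3150 px.
3150 − 22·24 = 2622; ÷23 gives c = 114 px.
15 columns plus 14 gaps: 1710 + 336 = 2046 px.
8 columns + 7 gaps: 8d + 7·20 = 2046.
8d = 2046 − 140 = 1906, so d = 238.25 px.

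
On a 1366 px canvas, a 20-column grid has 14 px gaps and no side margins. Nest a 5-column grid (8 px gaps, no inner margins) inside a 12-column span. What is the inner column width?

1366 − 19·14 = 1100; ÷20 gives c = 55 px.
12 columns plus 11 gaps: 660 + 154 = 814 px.
814 − 4·8 = 782; ÷5 gives d = 156.4 px.

156.4 px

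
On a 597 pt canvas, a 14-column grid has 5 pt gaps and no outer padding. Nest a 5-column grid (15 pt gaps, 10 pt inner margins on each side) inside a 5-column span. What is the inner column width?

26 pt

Subtracting 13 gaps of 5 leaves 532 for 14 columns, so c = 38 pt.
5 columns plus 4 gaps: 190 + 20 = 210 pt.
Inner content = 210 − 2·10 = 190 pt.
5 columns + 4 gaps: 5d + 4·15 = 190.
5d = 190 − 60 = 130, so d = 26 pt.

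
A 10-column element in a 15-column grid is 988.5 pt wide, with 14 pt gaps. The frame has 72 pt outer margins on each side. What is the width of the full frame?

1633.75 pt

Subtracting 9 gaps of 14 leaves 862.5 for 10 columns, so c = 86.25 pt.
Frame = 2·72 + 15·86.25 + 14·14 = 144 + 1293.75 + 196 = 1633.75 pt.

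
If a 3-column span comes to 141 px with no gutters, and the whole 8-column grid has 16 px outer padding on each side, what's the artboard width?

408 px

3c = 141 → c = 47 px.
Artboard = 2·16 + 8·47 = 32 + 376 = 408 px.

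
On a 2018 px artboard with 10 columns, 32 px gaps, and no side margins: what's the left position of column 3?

410 px

10c + 9·32 = 2018 → 10c = 1730 → c = 173 px.
Each column+gutter stride is 205 px; with no margin, 2 of them is 410 px.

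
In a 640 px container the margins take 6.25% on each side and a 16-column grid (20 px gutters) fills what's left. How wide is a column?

Each margin = 6.25% of 640 = 40 px; content = 640 − 2·40 = 560 px.
Subtracting 15 gutters of 20 leaves 260 for 16 columns, so c = 16.25 px.

16.25 px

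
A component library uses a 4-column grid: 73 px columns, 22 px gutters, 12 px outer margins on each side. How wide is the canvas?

382 px

Total width: 2·12 + 4·73 + 3·22 = 382 px.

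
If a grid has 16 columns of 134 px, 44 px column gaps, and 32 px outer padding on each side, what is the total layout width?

Layout = 2·32 + 16·134 + 15·44 = 64 + 2144 + 660 = 2868 px.

2868 px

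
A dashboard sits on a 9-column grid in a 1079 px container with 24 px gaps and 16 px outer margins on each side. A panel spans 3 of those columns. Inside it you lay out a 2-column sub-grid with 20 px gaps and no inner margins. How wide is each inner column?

156.5 px

Subtract both margins: 1079 − 2·16 = 1047 px.
1047 − 8·24 = 855; ÷9 gives c = 95 px.
Span of 3: 3·95 + 2·24 = 285 + 48 = 333 px.
Subtracting 1 gap of 20 leaves 313 for 2 columns, so d = 156.5 px.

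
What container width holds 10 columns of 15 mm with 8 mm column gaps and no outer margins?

Container = 10·15 + 9·8 = 150 + 72 = 222 mm.

222 mm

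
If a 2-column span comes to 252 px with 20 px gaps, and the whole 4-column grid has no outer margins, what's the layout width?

2c + 1·20 = 252 → 2c = 232 → c = 116 px.
Layout = 4·116 + 3·20 = 464 + 60 = 524 px.

524 px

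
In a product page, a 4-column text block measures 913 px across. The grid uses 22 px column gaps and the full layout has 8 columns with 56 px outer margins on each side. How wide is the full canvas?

913 − 3·22 = 847; ÷4 gives c = 211.75 px.
Total width: 2·56 + 8·211.75 + 7·22 = 1960 px.

1960 px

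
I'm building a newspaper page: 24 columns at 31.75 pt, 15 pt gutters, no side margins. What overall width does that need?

1107 pt

Container = 24·31.75 + 23·15 = 762 + 345 = 1107 pt.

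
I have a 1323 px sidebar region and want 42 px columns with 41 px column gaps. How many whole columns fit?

Each extra column adds 42 + 41 = 83 px.
(1323 + 41) / 83 = 16.43, so 16 columns fit.

16 columns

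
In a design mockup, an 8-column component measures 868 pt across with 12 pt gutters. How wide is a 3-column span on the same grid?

318 pt

8 columns + 7 gutters: 8c + 7·12 = 868.
8c = 868 − 84 = 784, so c = 98 pt.
Span of 3: 3·98 + 2·12 = 294 + 24 = 318 pt.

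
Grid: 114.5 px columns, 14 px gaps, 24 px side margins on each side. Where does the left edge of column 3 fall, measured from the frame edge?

Before column 3: the margin + 2 columns + 2 gaps.
Offset = 24 + 2·(114.5 + 14) = 24 + 257 = 281 px.

281 px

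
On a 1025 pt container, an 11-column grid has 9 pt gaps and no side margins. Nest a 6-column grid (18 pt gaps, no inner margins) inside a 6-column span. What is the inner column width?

11 columns + 10 gaps: 11c + 10·9 = 1025.
11c = 1025 − 90 = 935, so c = 85 pt.
Span of 6: 6·85 + 5·9 = 510 + 45 = 555 pt.
555 − 5·18 = 465; ÷6 gives d = 77.5 pt.

77.5 pt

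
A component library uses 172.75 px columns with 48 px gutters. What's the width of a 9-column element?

Span of 9: 9·172.75 + 8·48 = 1554.75 + 384 = 1938.75 px.

1938.75 px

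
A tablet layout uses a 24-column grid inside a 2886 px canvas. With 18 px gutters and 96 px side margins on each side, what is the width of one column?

Content width = 2886 − 2·96 = 2694 px.
24c + 23·18 = 2694 → 24c = 2280 → c = 95 px.

95 px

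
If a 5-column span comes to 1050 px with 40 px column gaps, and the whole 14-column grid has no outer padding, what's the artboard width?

3012 px

5c + 4·40 = 1050 → 5c = 890 → c = 178 px.
Total width: 14·178 + 13·40 = 3012 px.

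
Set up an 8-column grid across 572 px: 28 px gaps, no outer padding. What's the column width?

47 px

8 columns + 7 gaps: 8c + 7·28 = 572.
8c = 572 − 196 = 376, so c = 47 px.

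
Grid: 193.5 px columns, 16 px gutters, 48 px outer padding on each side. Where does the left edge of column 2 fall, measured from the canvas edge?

Before column 2: the margin + 1 column + 1 gutter.
Offset = 48 + 1·(193.5 + 16) = 48 + 209.5 = 257.5 px.

257.5 px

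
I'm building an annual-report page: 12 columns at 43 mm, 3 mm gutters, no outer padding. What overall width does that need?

Layout = 12·43 + 11·3 = 516 + 33 = 549 mm.

549 mm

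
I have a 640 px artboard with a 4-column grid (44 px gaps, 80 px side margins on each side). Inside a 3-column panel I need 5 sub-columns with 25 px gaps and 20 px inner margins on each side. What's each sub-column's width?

Subtract both margins: 640 − 2·80 = 480 px.
480 − 3·44 = 348; ÷4 gives c = 87 px.
3-column span = 3·87 + 2·44 = 349 px.
Inner content = 349 − 2·20 = 309 px.
309 − 4·25 = 209; ÷5 gives d = 41.8 px.

41.8 px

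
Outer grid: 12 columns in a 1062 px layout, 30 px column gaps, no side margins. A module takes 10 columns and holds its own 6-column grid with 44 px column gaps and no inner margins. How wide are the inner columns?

12c + 11·30 = 1062 → 12c = 732 → c = 61 px.
Span of 10: 10·61 + 9·30 = 610 + 270 = 880 px.
6d + 5·44 = 880 → 6d = 660 → d = 110 px.

110 px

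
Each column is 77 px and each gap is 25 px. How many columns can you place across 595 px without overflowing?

6 columns: 6·77 + 5·25 = 587 px ≤ 595.
7 columns: 689 px > 595. So 6.

6 columns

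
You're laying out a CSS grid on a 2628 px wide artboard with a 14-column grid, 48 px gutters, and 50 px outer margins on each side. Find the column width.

Inside the margins: 2628 − 100 = 2528 px.
14c + 13·48 = 2528 → 14c = 1904 → c = 136 px.

136 px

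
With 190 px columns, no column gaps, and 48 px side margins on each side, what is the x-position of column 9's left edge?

Before column 9: the margin + 8 columns + 8 column gaps.
Offset = 48 + 8·(190 + 0) = 48 + 1520 = 1568 px.

1568 px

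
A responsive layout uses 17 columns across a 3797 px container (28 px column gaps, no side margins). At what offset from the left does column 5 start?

3797 − 16·28 = 3349; ÷17 gives c = 197 px.
Each column+gutter stride is 225 px; with no margin, 4 of them is 900 px.

900 px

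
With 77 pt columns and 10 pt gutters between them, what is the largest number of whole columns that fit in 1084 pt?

12 columns

k columns need k·77 + (k−1)·10 = k·87 − 10.
k·87 − 10 ≤ 1084 → k ≤ 1094 / 87 ≈ 12.57, so k = 12.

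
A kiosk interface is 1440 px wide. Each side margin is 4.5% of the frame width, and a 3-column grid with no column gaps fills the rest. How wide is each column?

Each margin = 4.5% of 1440 = 64.8 px; content = 1440 − 2·64.8 = 1310.4 px.
3c = 1310.4 → c = 436.8 px.

436.8 px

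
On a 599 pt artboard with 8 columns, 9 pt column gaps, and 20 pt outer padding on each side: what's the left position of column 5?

304 pt

Content = 599 − 2·20 = 559 pt.
8 columns + 7 column gaps: 8c + 7·9 = 559.
8c = 559 − 63 = 496, so c = 62 pt.
Before column 5: the margin + 4 columns + 4 column gaps.
Offset = 20 + 4·(62 + 9) = 20 + 284 = 304 pt.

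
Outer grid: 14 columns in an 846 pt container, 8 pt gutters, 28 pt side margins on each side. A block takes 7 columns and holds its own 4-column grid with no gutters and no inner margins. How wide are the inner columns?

97.75 pt

Take off 56 pt of margins, leaving 790 pt.
14 columns + 13 gutters: 14c + 13·8 = 790.
14c = 790 − 104 = 686, so c = 49 pt.
7 columns plus 6 gutters: 343 + 48 = 391 pt.
391 / 4 = 97.75 pt per column.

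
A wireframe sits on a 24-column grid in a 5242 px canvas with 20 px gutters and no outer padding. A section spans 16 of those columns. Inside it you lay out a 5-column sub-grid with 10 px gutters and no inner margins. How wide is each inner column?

24c + 23·20 = 5242 → 24c = 4782 → c = 199.25 px.
Span of 16: 16·199.25 + 15·20 = 3188 + 300 = 3488 px.
5d + 4·10 = 3488 → 5d = 3448 → d = 689.6 px.

689.6 px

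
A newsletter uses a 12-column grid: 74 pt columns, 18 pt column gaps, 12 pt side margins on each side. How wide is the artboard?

1110 pt

Adding margins, columns and gutters: 24 + 888 + 198 = 1110 pt.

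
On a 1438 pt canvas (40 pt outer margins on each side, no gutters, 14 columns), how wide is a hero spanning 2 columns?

Subtract both margins: 1438 − 2·40 = 1358 pt.
With no gutters, each column is 1358/14 = 97 pt.
2-column span = 2·97 = 194 pt.

194 pt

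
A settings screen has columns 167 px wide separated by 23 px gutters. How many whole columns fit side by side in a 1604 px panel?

8 columns

8 columns: 8·167 + 7·23 = 1497 px ≤ 1604.
9 columns: 1687 px > 1604. So 8.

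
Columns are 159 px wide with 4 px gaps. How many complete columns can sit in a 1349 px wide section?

k columns need k·159 + (k−1)·4 = k·163 − 4.
k·163 − 4 ≤ 1349 → k ≤ 1353 / 163 ≈ 8.30, so k = 8.

8 columns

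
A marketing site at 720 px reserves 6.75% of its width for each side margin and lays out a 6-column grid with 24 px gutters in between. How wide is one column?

83.8 px

Each margin = 6.75% of 720 = 48.6 px; content = 720 − 2·48.6 = 622.8 px.
6 columns + 5 gutters: 6c + 5·24 = 622.8.
6c = 622.8 − 120 = 502.8, so c = 83.8 px.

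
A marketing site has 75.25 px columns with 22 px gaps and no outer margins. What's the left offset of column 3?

194.5 px

No margin, so column 3 starts at 2·(column + gutter) = 2·97.25 = 194.5 px.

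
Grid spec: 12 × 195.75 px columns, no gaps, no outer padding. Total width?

2349 px

Summing: 2349 = 2349 px.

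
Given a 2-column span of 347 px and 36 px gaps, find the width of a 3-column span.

347 − 1·36 = 311; ÷2 gives c = 155.5 px.
3-column span = 3·155.5 + 2·36 = 538.5 px.

538.5 px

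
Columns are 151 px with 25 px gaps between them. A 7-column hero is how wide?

1207 px

7-column span = 7·151 + 6·25 = 1207 px.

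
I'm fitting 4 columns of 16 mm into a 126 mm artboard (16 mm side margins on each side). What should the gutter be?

10 mm

Content width = 126 − 2·16 = 94 mm.
4 columns take 4·16 = 64 mm; remaining 30 splits into 3 gutters.
g = 30 / 3 = 10 mm.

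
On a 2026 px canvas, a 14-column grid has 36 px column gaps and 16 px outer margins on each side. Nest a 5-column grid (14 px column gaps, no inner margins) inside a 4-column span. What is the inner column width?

97.6 px

Outer content = 2026 − 2·16 = 1994 px.
Subtracting 13 column gaps of 36 leaves 1526 for 14 columns, so c = 109 px.
4-column span = 4·109 + 3·36 = 544 px.
5d + 4·14 = 544 → 5d = 488 → d = 97.6 px.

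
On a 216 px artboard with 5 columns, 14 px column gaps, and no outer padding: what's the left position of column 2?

5 columns + 4 column gaps: 5c + 4·14 = 216.
5c = 216 − 56 = 160, so c = 32 px.
Each column+gutter stride is 46 px; with no margin, 1 of them is 46 px.

46 px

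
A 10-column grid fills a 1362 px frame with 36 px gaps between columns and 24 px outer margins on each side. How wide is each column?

Content width = 1362 − 2·24 = 1314 px.
Subtracting 9 gaps of 36 leaves 990 for 10 columns, so c = 99 px.

99 px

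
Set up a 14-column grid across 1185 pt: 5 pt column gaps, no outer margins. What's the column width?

14c + 13·5 = 1185 → 14c = 1120 → c = 80 pt.

80 pt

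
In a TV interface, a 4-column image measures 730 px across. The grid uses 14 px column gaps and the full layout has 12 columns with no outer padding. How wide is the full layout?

2218 px

730 − 3·14 = 688; ÷4 gives c = 172 px.
Total width: 12·172 + 11·14 = 2218 px.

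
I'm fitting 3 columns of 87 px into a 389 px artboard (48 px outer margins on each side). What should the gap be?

Inside the margins: 389 − 96 = 293 px.
3 columns take 3·87 = 261 px; remaining 32 splits into 2 gaps.
g = 32 / 2 = 16 px.

16 px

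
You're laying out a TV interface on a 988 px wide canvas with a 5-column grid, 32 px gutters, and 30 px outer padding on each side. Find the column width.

160 px

Content width = 988 − 2·30 = 928 px.
Subtracting 4 gutters of 32 leaves 800 for 5 columns, so c = 160 px.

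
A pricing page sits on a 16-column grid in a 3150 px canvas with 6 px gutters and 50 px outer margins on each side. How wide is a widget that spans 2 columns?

376 px

Subtract both margins: 3150 − 2·50 = 3050 px.
16c + 15·6 = 3050 → 16c = 2960 → c = 185 px.
Span of 2: 2·185 + 1·6 = 370 + 6 = 376 px.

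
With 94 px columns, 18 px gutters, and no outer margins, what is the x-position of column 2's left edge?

112 px

Each column+gutter stride is 112 px; with no margin, 1 of them is 112 px.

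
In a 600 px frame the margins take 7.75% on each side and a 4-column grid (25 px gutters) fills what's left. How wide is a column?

108 px

Margins: 7.75% × 600 = 46.5 px each, so content = 600 − 93 = 507 px.
4c + 3·25 = 507 → 4c = 432 → c = 108 px.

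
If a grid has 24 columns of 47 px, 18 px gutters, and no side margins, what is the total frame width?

1542 px

Frame = 24·47 + 23·18 = 1128 + 414 = 1542 px.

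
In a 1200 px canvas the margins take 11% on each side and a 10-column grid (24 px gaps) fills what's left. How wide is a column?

72 px

Each margin = 11% of 1200 = 132 px; content = 1200 − 2·132 = 936 px.
10 columns + 9 gaps: 10c + 9·24 = 936.
10c = 936 − 216 = 720, so c = 72 px.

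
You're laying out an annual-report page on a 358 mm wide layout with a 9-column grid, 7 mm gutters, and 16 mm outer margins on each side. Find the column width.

30 mm

Subtract both margins: 358 − 2·16 = 326 mm.
9c + 8·7 = 326 → 9c = 270 → c = 30 mm.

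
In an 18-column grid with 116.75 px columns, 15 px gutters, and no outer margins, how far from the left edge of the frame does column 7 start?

Each column+gutter stride is 131.75 px; with no margin, 6 of them is 790.5 px.

790.5 px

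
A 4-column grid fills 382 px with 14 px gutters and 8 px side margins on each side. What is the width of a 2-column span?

176 px

Inside the margins: 382 − 16 = 366 px.
4 columns + 3 gutters: 4c + 3·14 = 366.
4c = 366 − 42 = 324, so c = 81 px.
Span of 2: 2·81 + 1·14 = 162 + 14 = 176 px.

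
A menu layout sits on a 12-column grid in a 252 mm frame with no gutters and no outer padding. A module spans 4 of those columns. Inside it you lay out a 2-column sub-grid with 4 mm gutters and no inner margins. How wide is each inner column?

40 mm

12c = 252 → c = 21 mm.
With no gutters, 4 columns span 4·21 = 84 mm.
Subtracting 1 gutter of 4 leaves 80 for 2 columns, so d = 40 mm.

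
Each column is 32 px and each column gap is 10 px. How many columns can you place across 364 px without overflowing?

8 columns

8 columns: 8·32 + 7·10 = 326 px ≤ 364.
9 columns: 368 px > 364. So 8.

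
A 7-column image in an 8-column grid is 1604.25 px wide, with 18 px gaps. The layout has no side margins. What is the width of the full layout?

Subtracting 6 gaps of 18 leaves 1496.25 for 7 columns, so c = 213.75 px.
Total width: 8·213.75 + 7·18 = 1836 px.

1836 px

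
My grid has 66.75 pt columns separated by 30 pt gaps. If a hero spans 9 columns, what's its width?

9-column span = 9·66.75 + 8·30 = 840.75 pt.

840.75 pt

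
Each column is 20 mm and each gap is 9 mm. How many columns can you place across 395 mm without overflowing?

13 columns

k columns need k·20 + (k−1)·9 = k·29 − 9.
k·29 − 9 ≤ 395 → k ≤ 404 / 29 ≈ 13.93, so k = 13.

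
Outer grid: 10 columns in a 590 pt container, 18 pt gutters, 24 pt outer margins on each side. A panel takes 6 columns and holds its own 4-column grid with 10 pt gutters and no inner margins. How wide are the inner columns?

Inside the margins: 590 − 48 = 542 pt.
542 − 9·18 = 380; ÷10 gives c = 38 pt.
6 columns plus 5 gutters: 228 + 90 = 318 pt.
318 − 3·10 = 288; ÷4 gives d = 72 pt.

72 pt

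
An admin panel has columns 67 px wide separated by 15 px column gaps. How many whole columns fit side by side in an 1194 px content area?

14 columns: 14·67 + 13·15 = 1133 px ≤ 1194.
15 columns: 1215 px > 1194. So 14.

14 columns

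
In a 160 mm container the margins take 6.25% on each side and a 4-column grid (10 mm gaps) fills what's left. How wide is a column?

Margins: 6.25% × 160 = 10 mm each, so content = 160 − 20 = 140 mm.
4 columns + 3 gaps: 4c + 3·10 = 140.
4c = 140 − 30 = 110, so c = 27.5 mm.

27.5 mm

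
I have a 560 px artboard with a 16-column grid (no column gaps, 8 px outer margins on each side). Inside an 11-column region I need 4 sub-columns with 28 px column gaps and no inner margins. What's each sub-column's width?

72.5 px

Take off 16 px of margins, leaving 544 px.
With no column gaps, each column is 544/16 = 34 px.
With no column gaps, 11 columns span 11·34 = 374 px.
4 columns + 3 column gaps: 4d + 3·28 = 374.
4d = 374 − 84 = 290, so d = 72.5 px.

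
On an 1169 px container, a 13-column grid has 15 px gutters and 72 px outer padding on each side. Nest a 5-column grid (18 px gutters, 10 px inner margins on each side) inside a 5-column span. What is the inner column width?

58.6 px

Outer content = 1169 − 2·72 = 1025 px.
13c + 12·15 = 1025 → 13c = 845 → c = 65 px.
5-column span = 5·65 + 4·15 = 385 px.
Inner content = 385 − 2·10 = 365 px.
5 columns + 4 gutters: 5d + 4·18 = 365.
5d = 365 − 72 = 293, so d = 58.6 px.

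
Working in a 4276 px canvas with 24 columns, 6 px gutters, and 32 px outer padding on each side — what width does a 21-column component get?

Content width = 4276 − 2·32 = 4212 px.
Subtracting 23 gutters of 6 leaves 4074 for 24 columns, so c = 169.75 px.
21-column span = 21·169.75 + 20·6 = 3684.75 px.

3684.75 px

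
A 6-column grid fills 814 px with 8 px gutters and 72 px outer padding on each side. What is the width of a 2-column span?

Inside the margins: 814 − 144 = 670 px.
Subtracting 5 gutters of 8 leaves 630 for 6 columns, so c = 105 px.
2 columns plus 1 gutter: 210 + 8 = 218 px.

218 px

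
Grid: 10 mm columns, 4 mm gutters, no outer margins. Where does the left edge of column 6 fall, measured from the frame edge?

Each column+gutter stride is 14 mm; with no margin, 5 of them is 70 mm.

70 mm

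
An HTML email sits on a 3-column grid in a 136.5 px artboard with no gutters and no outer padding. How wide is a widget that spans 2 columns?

91 px

136.5 / 3 = 45.5 px per column.
2-column span = 2·45.5 = 91 px.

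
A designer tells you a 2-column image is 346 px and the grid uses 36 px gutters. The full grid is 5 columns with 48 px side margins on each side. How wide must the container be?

Subtracting 1 gutter of 36 leaves 310 for 2 columns, so c = 155 px.
Container = 2·48 + 5·155 + 4·36 = 96 + 775 + 144 = 1015 px.

1015 px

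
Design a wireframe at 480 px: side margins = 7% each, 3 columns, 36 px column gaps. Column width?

480 × (1 − 2·7%) = 480 × 86% = 412.8 px for the columns.
3c + 2·36 = 412.8 → 3c = 340.8 → c = 113.6 px.

113.6 px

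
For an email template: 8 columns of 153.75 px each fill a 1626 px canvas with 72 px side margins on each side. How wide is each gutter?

36 px

Take off 144 px of margins, leaving 1482 px.
8·153.75 + 7g = 1482 → 7g = 252 → g = 36 px.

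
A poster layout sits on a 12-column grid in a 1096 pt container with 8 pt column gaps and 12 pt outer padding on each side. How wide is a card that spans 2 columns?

Subtract both margins: 1096 − 2·12 = 1072 pt.
12 columns + 11 column gaps: 12c + 11·8 = 1072.
12c = 1072 − 88 = 984, so c = 82 pt.
2-column span = 2·82 + 1·8 = 172 pt.

172 pt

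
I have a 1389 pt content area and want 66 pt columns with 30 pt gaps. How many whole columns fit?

14 columns: 14·66 + 13·30 = 1314 pt ≤ 1389.
15 columns: 1410 pt > 1389. So 14.

14 columns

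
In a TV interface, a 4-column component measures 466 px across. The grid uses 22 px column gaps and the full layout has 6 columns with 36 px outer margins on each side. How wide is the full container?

4 columns + 3 column gaps: 4c + 3·22 = 466.
4c = 466 − 66 = 400, so c = 100 px.
Total width: 2·36 + 6·100 + 5·22 = 782 px.

782 px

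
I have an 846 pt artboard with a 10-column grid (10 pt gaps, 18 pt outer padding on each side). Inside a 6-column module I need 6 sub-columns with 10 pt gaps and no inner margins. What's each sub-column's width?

72 pt

Inside the margins: 846 − 36 = 810 pt.
810 − 9·10 = 720; ÷10 gives c = 72 pt.
6-column span = 6·72 + 5·10 = 482 pt.
Subtracting 5 gaps of 10 leaves 432 for 6 columns, so d = 72 pt.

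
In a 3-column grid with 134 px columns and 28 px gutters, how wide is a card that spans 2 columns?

296 px

2-column span = 2·134 + 1·28 = 296 px.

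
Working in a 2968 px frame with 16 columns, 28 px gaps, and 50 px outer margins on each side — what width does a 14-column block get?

2506 px

Content width = 2968 − 2·50 = 2868 px.
2868 − 15·28 = 2448; ÷16 gives c = 153 px.
14 columns plus 13 gaps: 2142 + 364 = 2506 px.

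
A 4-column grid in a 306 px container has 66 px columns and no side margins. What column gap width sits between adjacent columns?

14 px

4·66 + 3g = 306 → 3g = 42 → g = 14 px.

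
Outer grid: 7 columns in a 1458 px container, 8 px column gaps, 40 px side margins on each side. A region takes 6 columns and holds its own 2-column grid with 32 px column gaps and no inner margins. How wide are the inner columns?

574 px

Take off 80 px of margins, leaving 1378 px.
1378 − 6·8 = 1330; ÷7 gives c = 190 px.
6-column span = 6·190 + 5·8 = 1180 px.
2 columns + 1 column gap: 2d + 1·32 = 1180.
2d = 1180 − 32 = 1148, so d = 574 px.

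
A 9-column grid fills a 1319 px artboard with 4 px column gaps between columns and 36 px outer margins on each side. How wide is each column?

Take off 72 px of margins, leaving 1247 px.
9 columns + 8 column gaps: 9c + 8·4 = 1247.
9c = 1247 − 32 = 1215, so c = 135 px.

135 px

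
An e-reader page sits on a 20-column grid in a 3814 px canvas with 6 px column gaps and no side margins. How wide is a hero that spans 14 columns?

Subtracting 19 column gaps of 6 leaves 3700 for 20 columns, so c = 185 px.
14-column span = 14·185 + 13·6 = 2668 px.

2668 px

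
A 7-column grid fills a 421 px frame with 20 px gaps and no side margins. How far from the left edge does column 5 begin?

7c + 6·20 = 421 → 7c = 301 → c = 43 px.
Each column+gutter stride is 63 px; with no margin, 4 of them is 252 px.

252 px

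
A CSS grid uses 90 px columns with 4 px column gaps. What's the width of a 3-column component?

3 columns plus 2 column gaps: 270 + 8 = 278 px.

278 px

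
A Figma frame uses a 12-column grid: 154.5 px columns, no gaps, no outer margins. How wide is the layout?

Summing: 1854 = 1854 px.

1854 px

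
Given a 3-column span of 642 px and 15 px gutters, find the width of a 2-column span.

423 px

642 − 2·15 = 612; ÷3 gives c = 204 px.
Span of 2: 2·204 + 1·15 = 408 + 15 = 423 px.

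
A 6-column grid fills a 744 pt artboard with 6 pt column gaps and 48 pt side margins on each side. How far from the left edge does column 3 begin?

Take off 96 pt of margins, leaving 648 pt.
6c + 5·6 = 648 → 6c = 618 → c = 103 pt.
Column 3 starts at margin + 2·(column + gutter) = 48 + 2·109 = 266 pt.

266 pt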